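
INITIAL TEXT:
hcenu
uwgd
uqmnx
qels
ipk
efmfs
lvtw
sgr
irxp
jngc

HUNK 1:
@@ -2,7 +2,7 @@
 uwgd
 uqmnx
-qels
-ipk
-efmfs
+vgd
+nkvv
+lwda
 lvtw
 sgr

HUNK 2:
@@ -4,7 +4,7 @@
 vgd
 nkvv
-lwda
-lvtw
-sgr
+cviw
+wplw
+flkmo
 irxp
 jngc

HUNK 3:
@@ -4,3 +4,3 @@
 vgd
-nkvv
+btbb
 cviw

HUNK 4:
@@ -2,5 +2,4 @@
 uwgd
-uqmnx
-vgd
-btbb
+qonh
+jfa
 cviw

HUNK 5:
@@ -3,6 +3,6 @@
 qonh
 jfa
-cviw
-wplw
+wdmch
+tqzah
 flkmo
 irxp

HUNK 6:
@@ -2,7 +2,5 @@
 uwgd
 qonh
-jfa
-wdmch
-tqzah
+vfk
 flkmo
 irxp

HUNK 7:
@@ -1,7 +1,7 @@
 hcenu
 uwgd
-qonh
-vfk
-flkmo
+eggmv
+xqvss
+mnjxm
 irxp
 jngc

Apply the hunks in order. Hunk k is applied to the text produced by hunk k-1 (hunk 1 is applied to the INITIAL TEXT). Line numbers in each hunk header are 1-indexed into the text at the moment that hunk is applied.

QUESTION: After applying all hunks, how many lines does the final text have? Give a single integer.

Answer: 7

Derivation:
Hunk 1: at line 2 remove [qels,ipk,efmfs] add [vgd,nkvv,lwda] -> 10 lines: hcenu uwgd uqmnx vgd nkvv lwda lvtw sgr irxp jngc
Hunk 2: at line 4 remove [lwda,lvtw,sgr] add [cviw,wplw,flkmo] -> 10 lines: hcenu uwgd uqmnx vgd nkvv cviw wplw flkmo irxp jngc
Hunk 3: at line 4 remove [nkvv] add [btbb] -> 10 lines: hcenu uwgd uqmnx vgd btbb cviw wplw flkmo irxp jngc
Hunk 4: at line 2 remove [uqmnx,vgd,btbb] add [qonh,jfa] -> 9 lines: hcenu uwgd qonh jfa cviw wplw flkmo irxp jngc
Hunk 5: at line 3 remove [cviw,wplw] add [wdmch,tqzah] -> 9 lines: hcenu uwgd qonh jfa wdmch tqzah flkmo irxp jngc
Hunk 6: at line 2 remove [jfa,wdmch,tqzah] add [vfk] -> 7 lines: hcenu uwgd qonh vfk flkmo irxp jngc
Hunk 7: at line 1 remove [qonh,vfk,flkmo] add [eggmv,xqvss,mnjxm] -> 7 lines: hcenu uwgd eggmv xqvss mnjxm irxp jngc
Final line count: 7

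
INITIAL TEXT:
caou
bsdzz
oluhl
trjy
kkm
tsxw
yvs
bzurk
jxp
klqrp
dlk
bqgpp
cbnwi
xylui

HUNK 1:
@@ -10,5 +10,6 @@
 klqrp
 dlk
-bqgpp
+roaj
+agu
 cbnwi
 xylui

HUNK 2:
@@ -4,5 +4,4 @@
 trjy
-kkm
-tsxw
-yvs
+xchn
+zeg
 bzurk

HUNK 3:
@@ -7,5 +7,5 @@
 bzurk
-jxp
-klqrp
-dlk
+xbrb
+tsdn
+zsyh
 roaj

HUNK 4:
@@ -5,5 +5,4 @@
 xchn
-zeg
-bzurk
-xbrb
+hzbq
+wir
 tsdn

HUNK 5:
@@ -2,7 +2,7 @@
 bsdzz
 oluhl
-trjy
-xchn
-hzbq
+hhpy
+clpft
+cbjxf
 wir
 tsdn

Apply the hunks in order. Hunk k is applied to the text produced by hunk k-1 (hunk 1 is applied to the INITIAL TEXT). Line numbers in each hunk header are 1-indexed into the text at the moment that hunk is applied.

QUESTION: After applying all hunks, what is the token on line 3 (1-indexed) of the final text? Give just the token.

Hunk 1: at line 10 remove [bqgpp] add [roaj,agu] -> 15 lines: caou bsdzz oluhl trjy kkm tsxw yvs bzurk jxp klqrp dlk roaj agu cbnwi xylui
Hunk 2: at line 4 remove [kkm,tsxw,yvs] add [xchn,zeg] -> 14 lines: caou bsdzz oluhl trjy xchn zeg bzurk jxp klqrp dlk roaj agu cbnwi xylui
Hunk 3: at line 7 remove [jxp,klqrp,dlk] add [xbrb,tsdn,zsyh] -> 14 lines: caou bsdzz oluhl trjy xchn zeg bzurk xbrb tsdn zsyh roaj agu cbnwi xylui
Hunk 4: at line 5 remove [zeg,bzurk,xbrb] add [hzbq,wir] -> 13 lines: caou bsdzz oluhl trjy xchn hzbq wir tsdn zsyh roaj agu cbnwi xylui
Hunk 5: at line 2 remove [trjy,xchn,hzbq] add [hhpy,clpft,cbjxf] -> 13 lines: caou bsdzz oluhl hhpy clpft cbjxf wir tsdn zsyh roaj agu cbnwi xylui
Final line 3: oluhl

Answer: oluhl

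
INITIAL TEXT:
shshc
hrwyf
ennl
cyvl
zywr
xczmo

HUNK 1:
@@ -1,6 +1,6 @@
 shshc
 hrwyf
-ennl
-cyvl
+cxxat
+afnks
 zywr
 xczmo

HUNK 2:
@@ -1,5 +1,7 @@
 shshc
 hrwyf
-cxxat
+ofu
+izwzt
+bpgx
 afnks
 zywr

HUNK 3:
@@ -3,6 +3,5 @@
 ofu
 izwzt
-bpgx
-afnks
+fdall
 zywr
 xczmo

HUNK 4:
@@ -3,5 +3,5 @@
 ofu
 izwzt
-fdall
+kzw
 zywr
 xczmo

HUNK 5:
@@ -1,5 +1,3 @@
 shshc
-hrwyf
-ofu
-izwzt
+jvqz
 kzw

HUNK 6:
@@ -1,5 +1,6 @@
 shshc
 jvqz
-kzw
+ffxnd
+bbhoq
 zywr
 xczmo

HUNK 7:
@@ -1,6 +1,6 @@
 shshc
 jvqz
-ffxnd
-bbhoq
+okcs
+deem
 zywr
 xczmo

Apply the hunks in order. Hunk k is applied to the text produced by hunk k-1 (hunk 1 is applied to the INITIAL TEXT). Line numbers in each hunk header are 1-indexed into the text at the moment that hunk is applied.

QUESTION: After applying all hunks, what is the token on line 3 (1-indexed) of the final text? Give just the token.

Hunk 1: at line 1 remove [ennl,cyvl] add [cxxat,afnks] -> 6 lines: shshc hrwyf cxxat afnks zywr xczmo
Hunk 2: at line 1 remove [cxxat] add [ofu,izwzt,bpgx] -> 8 lines: shshc hrwyf ofu izwzt bpgx afnks zywr xczmo
Hunk 3: at line 3 remove [bpgx,afnks] add [fdall] -> 7 lines: shshc hrwyf ofu izwzt fdall zywr xczmo
Hunk 4: at line 3 remove [fdall] add [kzw] -> 7 lines: shshc hrwyf ofu izwzt kzw zywr xczmo
Hunk 5: at line 1 remove [hrwyf,ofu,izwzt] add [jvqz] -> 5 lines: shshc jvqz kzw zywr xczmo
Hunk 6: at line 1 remove [kzw] add [ffxnd,bbhoq] -> 6 lines: shshc jvqz ffxnd bbhoq zywr xczmo
Hunk 7: at line 1 remove [ffxnd,bbhoq] add [okcs,deem] -> 6 lines: shshc jvqz okcs deem zywr xczmo
Final line 3: okcs

Answer: okcs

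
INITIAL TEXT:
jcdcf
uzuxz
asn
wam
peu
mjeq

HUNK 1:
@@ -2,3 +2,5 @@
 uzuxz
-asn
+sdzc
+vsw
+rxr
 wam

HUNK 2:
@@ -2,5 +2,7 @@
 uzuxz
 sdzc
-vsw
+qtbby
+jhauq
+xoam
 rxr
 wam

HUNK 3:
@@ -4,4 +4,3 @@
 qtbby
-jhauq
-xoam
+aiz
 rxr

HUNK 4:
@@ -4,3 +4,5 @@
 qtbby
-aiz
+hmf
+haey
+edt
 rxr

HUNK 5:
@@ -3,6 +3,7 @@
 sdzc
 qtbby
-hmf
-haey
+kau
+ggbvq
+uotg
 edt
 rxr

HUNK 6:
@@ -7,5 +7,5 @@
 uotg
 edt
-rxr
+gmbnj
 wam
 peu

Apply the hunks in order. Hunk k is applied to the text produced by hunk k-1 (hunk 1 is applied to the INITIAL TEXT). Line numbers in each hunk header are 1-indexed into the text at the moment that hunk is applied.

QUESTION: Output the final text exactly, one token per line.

Hunk 1: at line 2 remove [asn] add [sdzc,vsw,rxr] -> 8 lines: jcdcf uzuxz sdzc vsw rxr wam peu mjeq
Hunk 2: at line 2 remove [vsw] add [qtbby,jhauq,xoam] -> 10 lines: jcdcf uzuxz sdzc qtbby jhauq xoam rxr wam peu mjeq
Hunk 3: at line 4 remove [jhauq,xoam] add [aiz] -> 9 lines: jcdcf uzuxz sdzc qtbby aiz rxr wam peu mjeq
Hunk 4: at line 4 remove [aiz] add [hmf,haey,edt] -> 11 lines: jcdcf uzuxz sdzc qtbby hmf haey edt rxr wam peu mjeq
Hunk 5: at line 3 remove [hmf,haey] add [kau,ggbvq,uotg] -> 12 lines: jcdcf uzuxz sdzc qtbby kau ggbvq uotg edt rxr wam peu mjeq
Hunk 6: at line 7 remove [rxr] add [gmbnj] -> 12 lines: jcdcf uzuxz sdzc qtbby kau ggbvq uotg edt gmbnj wam peu mjeq

Answer: jcdcf
uzuxz
sdzc
qtbby
kau
ggbvq
uotg
edt
gmbnj
wam
peu
mjeq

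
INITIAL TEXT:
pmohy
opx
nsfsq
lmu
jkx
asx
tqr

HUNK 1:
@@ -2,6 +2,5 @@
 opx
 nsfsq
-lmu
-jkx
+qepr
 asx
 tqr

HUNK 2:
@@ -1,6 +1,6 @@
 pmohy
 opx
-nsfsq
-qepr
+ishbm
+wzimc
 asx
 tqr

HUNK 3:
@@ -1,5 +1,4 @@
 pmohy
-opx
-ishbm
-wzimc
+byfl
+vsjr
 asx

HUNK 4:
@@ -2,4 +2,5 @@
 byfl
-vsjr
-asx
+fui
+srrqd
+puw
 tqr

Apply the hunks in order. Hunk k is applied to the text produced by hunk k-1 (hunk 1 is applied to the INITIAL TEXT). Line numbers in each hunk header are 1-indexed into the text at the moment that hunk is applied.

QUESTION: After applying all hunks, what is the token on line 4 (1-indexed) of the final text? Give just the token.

Hunk 1: at line 2 remove [lmu,jkx] add [qepr] -> 6 lines: pmohy opx nsfsq qepr asx tqr
Hunk 2: at line 1 remove [nsfsq,qepr] add [ishbm,wzimc] -> 6 lines: pmohy opx ishbm wzimc asx tqr
Hunk 3: at line 1 remove [opx,ishbm,wzimc] add [byfl,vsjr] -> 5 lines: pmohy byfl vsjr asx tqr
Hunk 4: at line 2 remove [vsjr,asx] add [fui,srrqd,puw] -> 6 lines: pmohy byfl fui srrqd puw tqr
Final line 4: srrqd

Answer: srrqd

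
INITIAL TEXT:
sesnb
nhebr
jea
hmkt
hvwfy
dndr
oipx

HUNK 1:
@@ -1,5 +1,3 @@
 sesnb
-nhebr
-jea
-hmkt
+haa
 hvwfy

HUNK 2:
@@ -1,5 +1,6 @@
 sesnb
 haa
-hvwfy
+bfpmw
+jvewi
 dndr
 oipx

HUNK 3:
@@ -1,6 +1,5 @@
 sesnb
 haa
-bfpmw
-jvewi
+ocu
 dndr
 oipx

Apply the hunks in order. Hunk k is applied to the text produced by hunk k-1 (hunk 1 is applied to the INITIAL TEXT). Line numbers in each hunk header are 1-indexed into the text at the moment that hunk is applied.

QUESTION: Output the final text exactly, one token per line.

Hunk 1: at line 1 remove [nhebr,jea,hmkt] add [haa] -> 5 lines: sesnb haa hvwfy dndr oipx
Hunk 2: at line 1 remove [hvwfy] add [bfpmw,jvewi] -> 6 lines: sesnb haa bfpmw jvewi dndr oipx
Hunk 3: at line 1 remove [bfpmw,jvewi] add [ocu] -> 5 lines: sesnb haa ocu dndr oipx

Answer: sesnb
haa
ocu
dndr
oipx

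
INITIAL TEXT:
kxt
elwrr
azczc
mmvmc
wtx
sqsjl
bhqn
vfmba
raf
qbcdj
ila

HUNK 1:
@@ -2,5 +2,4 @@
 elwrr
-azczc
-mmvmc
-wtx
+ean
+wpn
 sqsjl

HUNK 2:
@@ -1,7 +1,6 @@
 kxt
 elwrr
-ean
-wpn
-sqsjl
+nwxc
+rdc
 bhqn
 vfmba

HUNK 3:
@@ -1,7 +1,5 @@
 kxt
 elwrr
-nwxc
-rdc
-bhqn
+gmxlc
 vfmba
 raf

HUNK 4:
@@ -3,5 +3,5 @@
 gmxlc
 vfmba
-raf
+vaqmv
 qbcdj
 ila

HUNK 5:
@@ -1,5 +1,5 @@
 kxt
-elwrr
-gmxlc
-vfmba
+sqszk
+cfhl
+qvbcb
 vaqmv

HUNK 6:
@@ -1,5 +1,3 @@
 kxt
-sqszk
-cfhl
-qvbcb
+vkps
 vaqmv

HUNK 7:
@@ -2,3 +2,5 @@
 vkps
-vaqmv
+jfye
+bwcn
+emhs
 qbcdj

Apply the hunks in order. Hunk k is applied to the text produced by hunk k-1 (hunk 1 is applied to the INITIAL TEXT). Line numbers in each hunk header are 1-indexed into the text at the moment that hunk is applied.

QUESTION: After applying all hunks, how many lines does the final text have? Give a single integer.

Answer: 7

Derivation:
Hunk 1: at line 2 remove [azczc,mmvmc,wtx] add [ean,wpn] -> 10 lines: kxt elwrr ean wpn sqsjl bhqn vfmba raf qbcdj ila
Hunk 2: at line 1 remove [ean,wpn,sqsjl] add [nwxc,rdc] -> 9 lines: kxt elwrr nwxc rdc bhqn vfmba raf qbcdj ila
Hunk 3: at line 1 remove [nwxc,rdc,bhqn] add [gmxlc] -> 7 lines: kxt elwrr gmxlc vfmba raf qbcdj ila
Hunk 4: at line 3 remove [raf] add [vaqmv] -> 7 lines: kxt elwrr gmxlc vfmba vaqmv qbcdj ila
Hunk 5: at line 1 remove [elwrr,gmxlc,vfmba] add [sqszk,cfhl,qvbcb] -> 7 lines: kxt sqszk cfhl qvbcb vaqmv qbcdj ila
Hunk 6: at line 1 remove [sqszk,cfhl,qvbcb] add [vkps] -> 5 lines: kxt vkps vaqmv qbcdj ila
Hunk 7: at line 2 remove [vaqmv] add [jfye,bwcn,emhs] -> 7 lines: kxt vkps jfye bwcn emhs qbcdj ila
Final line count: 7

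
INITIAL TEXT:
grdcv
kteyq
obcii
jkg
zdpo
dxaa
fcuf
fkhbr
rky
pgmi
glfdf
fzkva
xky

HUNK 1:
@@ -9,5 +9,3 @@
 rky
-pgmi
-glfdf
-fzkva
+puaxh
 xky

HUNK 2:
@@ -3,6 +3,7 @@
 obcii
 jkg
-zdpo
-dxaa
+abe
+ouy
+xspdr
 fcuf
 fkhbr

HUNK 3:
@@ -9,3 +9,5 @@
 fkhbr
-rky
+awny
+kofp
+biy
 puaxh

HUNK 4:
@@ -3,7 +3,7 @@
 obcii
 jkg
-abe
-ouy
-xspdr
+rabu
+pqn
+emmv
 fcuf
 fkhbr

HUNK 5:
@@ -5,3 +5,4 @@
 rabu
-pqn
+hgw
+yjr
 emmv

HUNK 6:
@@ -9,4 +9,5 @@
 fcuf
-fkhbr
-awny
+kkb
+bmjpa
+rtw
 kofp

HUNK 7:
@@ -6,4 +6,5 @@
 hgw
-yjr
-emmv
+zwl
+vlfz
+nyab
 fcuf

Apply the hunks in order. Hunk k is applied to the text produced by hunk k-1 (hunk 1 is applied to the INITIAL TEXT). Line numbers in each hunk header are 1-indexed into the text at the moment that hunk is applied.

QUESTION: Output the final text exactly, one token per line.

Answer: grdcv
kteyq
obcii
jkg
rabu
hgw
zwl
vlfz
nyab
fcuf
kkb
bmjpa
rtw
kofp
biy
puaxh
xky

Derivation:
Hunk 1: at line 9 remove [pgmi,glfdf,fzkva] add [puaxh] -> 11 lines: grdcv kteyq obcii jkg zdpo dxaa fcuf fkhbr rky puaxh xky
Hunk 2: at line 3 remove [zdpo,dxaa] add [abe,ouy,xspdr] -> 12 lines: grdcv kteyq obcii jkg abe ouy xspdr fcuf fkhbr rky puaxh xky
Hunk 3: at line 9 remove [rky] add [awny,kofp,biy] -> 14 lines: grdcv kteyq obcii jkg abe ouy xspdr fcuf fkhbr awny kofp biy puaxh xky
Hunk 4: at line 3 remove [abe,ouy,xspdr] add [rabu,pqn,emmv] -> 14 lines: grdcv kteyq obcii jkg rabu pqn emmv fcuf fkhbr awny kofp biy puaxh xky
Hunk 5: at line 5 remove [pqn] add [hgw,yjr] -> 15 lines: grdcv kteyq obcii jkg rabu hgw yjr emmv fcuf fkhbr awny kofp biy puaxh xky
Hunk 6: at line 9 remove [fkhbr,awny] add [kkb,bmjpa,rtw] -> 16 lines: grdcv kteyq obcii jkg rabu hgw yjr emmv fcuf kkb bmjpa rtw kofp biy puaxh xky
Hunk 7: at line 6 remove [yjr,emmv] add [zwl,vlfz,nyab] -> 17 lines: grdcv kteyq obcii jkg rabu hgw zwl vlfz nyab fcuf kkb bmjpa rtw kofp biy puaxh xky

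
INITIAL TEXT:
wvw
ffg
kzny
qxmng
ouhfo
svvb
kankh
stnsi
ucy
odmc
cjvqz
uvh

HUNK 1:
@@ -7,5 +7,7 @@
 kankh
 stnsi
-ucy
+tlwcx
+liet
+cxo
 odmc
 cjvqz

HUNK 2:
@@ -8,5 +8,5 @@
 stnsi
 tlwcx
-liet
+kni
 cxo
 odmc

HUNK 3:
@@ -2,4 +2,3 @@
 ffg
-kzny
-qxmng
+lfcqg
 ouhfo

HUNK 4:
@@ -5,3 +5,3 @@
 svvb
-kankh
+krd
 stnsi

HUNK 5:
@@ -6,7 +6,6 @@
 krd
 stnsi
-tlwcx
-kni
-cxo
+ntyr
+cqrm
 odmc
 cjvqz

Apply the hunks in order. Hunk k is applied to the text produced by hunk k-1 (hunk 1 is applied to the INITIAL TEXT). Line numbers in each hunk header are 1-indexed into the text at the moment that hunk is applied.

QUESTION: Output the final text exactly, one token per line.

Answer: wvw
ffg
lfcqg
ouhfo
svvb
krd
stnsi
ntyr
cqrm
odmc
cjvqz
uvh

Derivation:
Hunk 1: at line 7 remove [ucy] add [tlwcx,liet,cxo] -> 14 lines: wvw ffg kzny qxmng ouhfo svvb kankh stnsi tlwcx liet cxo odmc cjvqz uvh
Hunk 2: at line 8 remove [liet] add [kni] -> 14 lines: wvw ffg kzny qxmng ouhfo svvb kankh stnsi tlwcx kni cxo odmc cjvqz uvh
Hunk 3: at line 2 remove [kzny,qxmng] add [lfcqg] -> 13 lines: wvw ffg lfcqg ouhfo svvb kankh stnsi tlwcx kni cxo odmc cjvqz uvh
Hunk 4: at line 5 remove [kankh] add [krd] -> 13 lines: wvw ffg lfcqg ouhfo svvb krd stnsi tlwcx kni cxo odmc cjvqz uvh
Hunk 5: at line 6 remove [tlwcx,kni,cxo] add [ntyr,cqrm] -> 12 lines: wvw ffg lfcqg ouhfo svvb krd stnsi ntyr cqrm odmc cjvqz uvh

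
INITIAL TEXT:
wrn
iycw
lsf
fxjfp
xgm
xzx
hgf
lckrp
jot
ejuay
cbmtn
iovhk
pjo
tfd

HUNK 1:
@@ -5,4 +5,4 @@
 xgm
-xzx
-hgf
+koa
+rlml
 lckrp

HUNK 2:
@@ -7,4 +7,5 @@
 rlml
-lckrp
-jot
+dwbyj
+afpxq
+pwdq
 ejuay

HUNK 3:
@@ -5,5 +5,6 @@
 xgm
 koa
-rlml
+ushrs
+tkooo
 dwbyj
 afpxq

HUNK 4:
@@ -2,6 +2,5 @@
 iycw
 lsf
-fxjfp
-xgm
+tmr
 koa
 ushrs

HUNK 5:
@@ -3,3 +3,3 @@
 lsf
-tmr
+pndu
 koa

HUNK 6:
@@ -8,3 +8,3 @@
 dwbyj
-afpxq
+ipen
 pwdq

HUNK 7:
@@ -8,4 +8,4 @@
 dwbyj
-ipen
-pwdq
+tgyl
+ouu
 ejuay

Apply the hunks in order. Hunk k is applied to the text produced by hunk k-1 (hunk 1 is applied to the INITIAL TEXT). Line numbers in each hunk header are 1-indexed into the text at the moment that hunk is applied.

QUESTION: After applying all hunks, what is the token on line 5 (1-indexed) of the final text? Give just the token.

Hunk 1: at line 5 remove [xzx,hgf] add [koa,rlml] -> 14 lines: wrn iycw lsf fxjfp xgm koa rlml lckrp jot ejuay cbmtn iovhk pjo tfd
Hunk 2: at line 7 remove [lckrp,jot] add [dwbyj,afpxq,pwdq] -> 15 lines: wrn iycw lsf fxjfp xgm koa rlml dwbyj afpxq pwdq ejuay cbmtn iovhk pjo tfd
Hunk 3: at line 5 remove [rlml] add [ushrs,tkooo] -> 16 lines: wrn iycw lsf fxjfp xgm koa ushrs tkooo dwbyj afpxq pwdq ejuay cbmtn iovhk pjo tfd
Hunk 4: at line 2 remove [fxjfp,xgm] add [tmr] -> 15 lines: wrn iycw lsf tmr koa ushrs tkooo dwbyj afpxq pwdq ejuay cbmtn iovhk pjo tfd
Hunk 5: at line 3 remove [tmr] add [pndu] -> 15 lines: wrn iycw lsf pndu koa ushrs tkooo dwbyj afpxq pwdq ejuay cbmtn iovhk pjo tfd
Hunk 6: at line 8 remove [afpxq] add [ipen] -> 15 lines: wrn iycw lsf pndu koa ushrs tkooo dwbyj ipen pwdq ejuay cbmtn iovhk pjo tfd
Hunk 7: at line 8 remove [ipen,pwdq] add [tgyl,ouu] -> 15 lines: wrn iycw lsf pndu koa ushrs tkooo dwbyj tgyl ouu ejuay cbmtn iovhk pjo tfd
Final line 5: koa

Answer: koa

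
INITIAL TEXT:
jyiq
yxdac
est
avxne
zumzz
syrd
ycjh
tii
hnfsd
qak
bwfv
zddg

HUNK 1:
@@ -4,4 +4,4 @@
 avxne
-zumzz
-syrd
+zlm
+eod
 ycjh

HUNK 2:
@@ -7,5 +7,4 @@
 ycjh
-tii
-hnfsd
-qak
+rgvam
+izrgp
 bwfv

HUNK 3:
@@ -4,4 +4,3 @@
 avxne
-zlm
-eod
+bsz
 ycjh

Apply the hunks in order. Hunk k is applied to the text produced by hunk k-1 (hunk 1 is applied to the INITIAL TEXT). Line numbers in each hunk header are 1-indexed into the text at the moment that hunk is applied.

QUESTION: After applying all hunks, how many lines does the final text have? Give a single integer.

Hunk 1: at line 4 remove [zumzz,syrd] add [zlm,eod] -> 12 lines: jyiq yxdac est avxne zlm eod ycjh tii hnfsd qak bwfv zddg
Hunk 2: at line 7 remove [tii,hnfsd,qak] add [rgvam,izrgp] -> 11 lines: jyiq yxdac est avxne zlm eod ycjh rgvam izrgp bwfv zddg
Hunk 3: at line 4 remove [zlm,eod] add [bsz] -> 10 lines: jyiq yxdac est avxne bsz ycjh rgvam izrgp bwfv zddg
Final line count: 10

Answer: 10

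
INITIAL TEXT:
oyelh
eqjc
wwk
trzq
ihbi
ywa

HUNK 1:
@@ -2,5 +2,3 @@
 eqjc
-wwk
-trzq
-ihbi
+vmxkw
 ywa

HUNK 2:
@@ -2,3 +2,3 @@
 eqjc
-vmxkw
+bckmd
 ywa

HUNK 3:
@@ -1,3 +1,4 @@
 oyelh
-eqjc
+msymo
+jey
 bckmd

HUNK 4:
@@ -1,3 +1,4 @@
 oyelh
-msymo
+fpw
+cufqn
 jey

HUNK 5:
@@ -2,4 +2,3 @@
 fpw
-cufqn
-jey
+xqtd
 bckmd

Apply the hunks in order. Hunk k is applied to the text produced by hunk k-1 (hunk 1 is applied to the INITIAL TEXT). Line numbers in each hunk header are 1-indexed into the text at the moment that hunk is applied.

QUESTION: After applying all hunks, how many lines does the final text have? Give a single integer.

Answer: 5

Derivation:
Hunk 1: at line 2 remove [wwk,trzq,ihbi] add [vmxkw] -> 4 lines: oyelh eqjc vmxkw ywa
Hunk 2: at line 2 remove [vmxkw] add [bckmd] -> 4 lines: oyelh eqjc bckmd ywa
Hunk 3: at line 1 remove [eqjc] add [msymo,jey] -> 5 lines: oyelh msymo jey bckmd ywa
Hunk 4: at line 1 remove [msymo] add [fpw,cufqn] -> 6 lines: oyelh fpw cufqn jey bckmd ywa
Hunk 5: at line 2 remove [cufqn,jey] add [xqtd] -> 5 lines: oyelh fpw xqtd bckmd ywa
Final line count: 5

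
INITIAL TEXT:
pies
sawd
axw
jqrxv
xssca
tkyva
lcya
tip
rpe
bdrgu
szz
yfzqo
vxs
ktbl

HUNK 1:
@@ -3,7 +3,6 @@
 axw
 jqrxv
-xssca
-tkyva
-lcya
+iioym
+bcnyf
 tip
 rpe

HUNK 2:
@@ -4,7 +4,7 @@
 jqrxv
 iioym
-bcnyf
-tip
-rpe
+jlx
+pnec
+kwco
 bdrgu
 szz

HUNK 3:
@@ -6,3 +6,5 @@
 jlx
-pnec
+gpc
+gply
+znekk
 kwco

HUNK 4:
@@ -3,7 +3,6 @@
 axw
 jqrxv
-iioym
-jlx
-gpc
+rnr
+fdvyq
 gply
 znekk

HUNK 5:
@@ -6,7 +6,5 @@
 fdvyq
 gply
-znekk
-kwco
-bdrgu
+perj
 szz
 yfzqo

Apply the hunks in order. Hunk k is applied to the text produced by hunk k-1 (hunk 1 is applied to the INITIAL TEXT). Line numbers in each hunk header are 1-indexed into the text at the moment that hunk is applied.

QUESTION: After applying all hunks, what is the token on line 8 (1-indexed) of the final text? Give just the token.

Answer: perj

Derivation:
Hunk 1: at line 3 remove [xssca,tkyva,lcya] add [iioym,bcnyf] -> 13 lines: pies sawd axw jqrxv iioym bcnyf tip rpe bdrgu szz yfzqo vxs ktbl
Hunk 2: at line 4 remove [bcnyf,tip,rpe] add [jlx,pnec,kwco] -> 13 lines: pies sawd axw jqrxv iioym jlx pnec kwco bdrgu szz yfzqo vxs ktbl
Hunk 3: at line 6 remove [pnec] add [gpc,gply,znekk] -> 15 lines: pies sawd axw jqrxv iioym jlx gpc gply znekk kwco bdrgu szz yfzqo vxs ktbl
Hunk 4: at line 3 remove [iioym,jlx,gpc] add [rnr,fdvyq] -> 14 lines: pies sawd axw jqrxv rnr fdvyq gply znekk kwco bdrgu szz yfzqo vxs ktbl
Hunk 5: at line 6 remove [znekk,kwco,bdrgu] add [perj] -> 12 lines: pies sawd axw jqrxv rnr fdvyq gply perj szz yfzqo vxs ktbl
Final line 8: perj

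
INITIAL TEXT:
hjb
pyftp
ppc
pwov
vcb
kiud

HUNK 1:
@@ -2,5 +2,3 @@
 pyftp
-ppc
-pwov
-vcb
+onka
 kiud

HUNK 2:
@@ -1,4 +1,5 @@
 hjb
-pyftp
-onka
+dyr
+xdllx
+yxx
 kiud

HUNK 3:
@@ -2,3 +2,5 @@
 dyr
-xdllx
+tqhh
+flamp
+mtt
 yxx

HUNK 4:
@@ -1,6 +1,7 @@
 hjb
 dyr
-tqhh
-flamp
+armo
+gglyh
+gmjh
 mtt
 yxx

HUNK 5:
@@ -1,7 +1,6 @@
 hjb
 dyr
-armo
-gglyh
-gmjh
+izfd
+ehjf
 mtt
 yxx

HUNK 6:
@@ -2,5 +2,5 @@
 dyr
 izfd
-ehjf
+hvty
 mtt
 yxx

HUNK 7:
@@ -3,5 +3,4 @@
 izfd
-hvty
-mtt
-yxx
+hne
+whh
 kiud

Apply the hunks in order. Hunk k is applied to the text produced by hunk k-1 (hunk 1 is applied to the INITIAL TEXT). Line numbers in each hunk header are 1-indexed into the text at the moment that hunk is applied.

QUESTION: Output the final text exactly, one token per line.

Answer: hjb
dyr
izfd
hne
whh
kiud

Derivation:
Hunk 1: at line 2 remove [ppc,pwov,vcb] add [onka] -> 4 lines: hjb pyftp onka kiud
Hunk 2: at line 1 remove [pyftp,onka] add [dyr,xdllx,yxx] -> 5 lines: hjb dyr xdllx yxx kiud
Hunk 3: at line 2 remove [xdllx] add [tqhh,flamp,mtt] -> 7 lines: hjb dyr tqhh flamp mtt yxx kiud
Hunk 4: at line 1 remove [tqhh,flamp] add [armo,gglyh,gmjh] -> 8 lines: hjb dyr armo gglyh gmjh mtt yxx kiud
Hunk 5: at line 1 remove [armo,gglyh,gmjh] add [izfd,ehjf] -> 7 lines: hjb dyr izfd ehjf mtt yxx kiud
Hunk 6: at line 2 remove [ehjf] add [hvty] -> 7 lines: hjb dyr izfd hvty mtt yxx kiud
Hunk 7: at line 3 remove [hvty,mtt,yxx] add [hne,whh] -> 6 lines: hjb dyr izfd hne whh kiud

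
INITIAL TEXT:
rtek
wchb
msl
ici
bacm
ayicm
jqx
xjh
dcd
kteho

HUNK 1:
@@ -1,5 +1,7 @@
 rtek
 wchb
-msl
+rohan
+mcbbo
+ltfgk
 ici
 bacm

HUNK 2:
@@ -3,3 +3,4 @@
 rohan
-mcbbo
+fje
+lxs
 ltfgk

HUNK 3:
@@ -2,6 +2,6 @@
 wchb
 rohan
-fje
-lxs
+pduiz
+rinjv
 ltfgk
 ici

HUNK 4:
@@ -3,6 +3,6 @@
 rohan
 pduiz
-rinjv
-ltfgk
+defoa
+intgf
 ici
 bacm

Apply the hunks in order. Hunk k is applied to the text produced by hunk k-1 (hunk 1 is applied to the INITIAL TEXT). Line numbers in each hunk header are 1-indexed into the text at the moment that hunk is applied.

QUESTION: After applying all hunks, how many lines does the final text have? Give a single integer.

Answer: 13

Derivation:
Hunk 1: at line 1 remove [msl] add [rohan,mcbbo,ltfgk] -> 12 lines: rtek wchb rohan mcbbo ltfgk ici bacm ayicm jqx xjh dcd kteho
Hunk 2: at line 3 remove [mcbbo] add [fje,lxs] -> 13 lines: rtek wchb rohan fje lxs ltfgk ici bacm ayicm jqx xjh dcd kteho
Hunk 3: at line 2 remove [fje,lxs] add [pduiz,rinjv] -> 13 lines: rtek wchb rohan pduiz rinjv ltfgk ici bacm ayicm jqx xjh dcd kteho
Hunk 4: at line 3 remove [rinjv,ltfgk] add [defoa,intgf] -> 13 lines: rtek wchb rohan pduiz defoa intgf ici bacm ayicm jqx xjh dcd kteho
Final line count: 13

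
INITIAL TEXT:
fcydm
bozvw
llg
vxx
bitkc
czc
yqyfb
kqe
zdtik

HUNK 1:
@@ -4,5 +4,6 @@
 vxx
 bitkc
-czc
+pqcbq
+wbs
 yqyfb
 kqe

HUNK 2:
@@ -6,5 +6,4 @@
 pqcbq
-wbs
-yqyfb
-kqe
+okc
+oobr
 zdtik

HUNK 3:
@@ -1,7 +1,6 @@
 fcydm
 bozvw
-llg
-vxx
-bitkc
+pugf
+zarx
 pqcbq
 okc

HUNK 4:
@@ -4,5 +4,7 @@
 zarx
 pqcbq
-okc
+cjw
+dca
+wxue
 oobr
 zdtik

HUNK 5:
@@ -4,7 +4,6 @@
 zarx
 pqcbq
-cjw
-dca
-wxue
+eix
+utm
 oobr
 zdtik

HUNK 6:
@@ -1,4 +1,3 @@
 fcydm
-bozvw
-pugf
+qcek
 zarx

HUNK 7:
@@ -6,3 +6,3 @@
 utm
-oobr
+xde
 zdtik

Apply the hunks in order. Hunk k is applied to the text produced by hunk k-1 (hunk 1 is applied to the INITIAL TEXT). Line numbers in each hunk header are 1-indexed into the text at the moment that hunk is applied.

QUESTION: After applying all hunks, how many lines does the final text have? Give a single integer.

Answer: 8

Derivation:
Hunk 1: at line 4 remove [czc] add [pqcbq,wbs] -> 10 lines: fcydm bozvw llg vxx bitkc pqcbq wbs yqyfb kqe zdtik
Hunk 2: at line 6 remove [wbs,yqyfb,kqe] add [okc,oobr] -> 9 lines: fcydm bozvw llg vxx bitkc pqcbq okc oobr zdtik
Hunk 3: at line 1 remove [llg,vxx,bitkc] add [pugf,zarx] -> 8 lines: fcydm bozvw pugf zarx pqcbq okc oobr zdtik
Hunk 4: at line 4 remove [okc] add [cjw,dca,wxue] -> 10 lines: fcydm bozvw pugf zarx pqcbq cjw dca wxue oobr zdtik
Hunk 5: at line 4 remove [cjw,dca,wxue] add [eix,utm] -> 9 lines: fcydm bozvw pugf zarx pqcbq eix utm oobr zdtik
Hunk 6: at line 1 remove [bozvw,pugf] add [qcek] -> 8 lines: fcydm qcek zarx pqcbq eix utm oobr zdtik
Hunk 7: at line 6 remove [oobr] add [xde] -> 8 lines: fcydm qcek zarx pqcbq eix utm xde zdtik
Final line count: 8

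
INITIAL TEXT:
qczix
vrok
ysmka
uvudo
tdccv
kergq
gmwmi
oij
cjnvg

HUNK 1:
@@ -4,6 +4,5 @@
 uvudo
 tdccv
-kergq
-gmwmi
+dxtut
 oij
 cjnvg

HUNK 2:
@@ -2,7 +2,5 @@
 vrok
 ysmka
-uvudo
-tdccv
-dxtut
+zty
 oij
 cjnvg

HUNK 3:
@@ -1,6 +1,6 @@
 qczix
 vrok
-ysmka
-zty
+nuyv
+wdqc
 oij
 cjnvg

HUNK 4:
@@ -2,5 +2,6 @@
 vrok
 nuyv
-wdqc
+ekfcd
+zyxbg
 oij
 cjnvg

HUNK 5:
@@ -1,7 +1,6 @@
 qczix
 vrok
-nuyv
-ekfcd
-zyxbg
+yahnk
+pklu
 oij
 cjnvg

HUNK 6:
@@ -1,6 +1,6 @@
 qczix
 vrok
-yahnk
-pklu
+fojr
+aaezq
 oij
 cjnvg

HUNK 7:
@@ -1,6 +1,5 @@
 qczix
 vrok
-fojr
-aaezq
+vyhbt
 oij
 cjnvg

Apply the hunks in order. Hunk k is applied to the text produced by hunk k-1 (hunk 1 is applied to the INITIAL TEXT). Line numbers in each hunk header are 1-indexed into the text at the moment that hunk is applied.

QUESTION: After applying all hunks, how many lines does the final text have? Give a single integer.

Hunk 1: at line 4 remove [kergq,gmwmi] add [dxtut] -> 8 lines: qczix vrok ysmka uvudo tdccv dxtut oij cjnvg
Hunk 2: at line 2 remove [uvudo,tdccv,dxtut] add [zty] -> 6 lines: qczix vrok ysmka zty oij cjnvg
Hunk 3: at line 1 remove [ysmka,zty] add [nuyv,wdqc] -> 6 lines: qczix vrok nuyv wdqc oij cjnvg
Hunk 4: at line 2 remove [wdqc] add [ekfcd,zyxbg] -> 7 lines: qczix vrok nuyv ekfcd zyxbg oij cjnvg
Hunk 5: at line 1 remove [nuyv,ekfcd,zyxbg] add [yahnk,pklu] -> 6 lines: qczix vrok yahnk pklu oij cjnvg
Hunk 6: at line 1 remove [yahnk,pklu] add [fojr,aaezq] -> 6 lines: qczix vrok fojr aaezq oij cjnvg
Hunk 7: at line 1 remove [fojr,aaezq] add [vyhbt] -> 5 lines: qczix vrok vyhbt oij cjnvg
Final line count: 5

Answer: 5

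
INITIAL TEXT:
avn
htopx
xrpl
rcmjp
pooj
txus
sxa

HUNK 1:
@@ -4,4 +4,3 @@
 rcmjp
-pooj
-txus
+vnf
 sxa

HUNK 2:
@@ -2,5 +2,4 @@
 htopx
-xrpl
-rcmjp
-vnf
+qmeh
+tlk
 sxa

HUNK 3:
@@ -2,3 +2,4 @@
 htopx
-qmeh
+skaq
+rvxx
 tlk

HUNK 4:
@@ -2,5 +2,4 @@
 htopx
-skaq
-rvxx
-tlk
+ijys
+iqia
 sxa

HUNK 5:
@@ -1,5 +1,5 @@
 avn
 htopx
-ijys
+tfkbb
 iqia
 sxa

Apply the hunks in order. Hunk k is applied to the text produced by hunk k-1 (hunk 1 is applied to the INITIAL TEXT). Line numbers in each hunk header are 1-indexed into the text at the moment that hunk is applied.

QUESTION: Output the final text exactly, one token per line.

Answer: avn
htopx
tfkbb
iqia
sxa

Derivation:
Hunk 1: at line 4 remove [pooj,txus] add [vnf] -> 6 lines: avn htopx xrpl rcmjp vnf sxa
Hunk 2: at line 2 remove [xrpl,rcmjp,vnf] add [qmeh,tlk] -> 5 lines: avn htopx qmeh tlk sxa
Hunk 3: at line 2 remove [qmeh] add [skaq,rvxx] -> 6 lines: avn htopx skaq rvxx tlk sxa
Hunk 4: at line 2 remove [skaq,rvxx,tlk] add [ijys,iqia] -> 5 lines: avn htopx ijys iqia sxa
Hunk 5: at line 1 remove [ijys] add [tfkbb] -> 5 lines: avn htopx tfkbb iqia sxa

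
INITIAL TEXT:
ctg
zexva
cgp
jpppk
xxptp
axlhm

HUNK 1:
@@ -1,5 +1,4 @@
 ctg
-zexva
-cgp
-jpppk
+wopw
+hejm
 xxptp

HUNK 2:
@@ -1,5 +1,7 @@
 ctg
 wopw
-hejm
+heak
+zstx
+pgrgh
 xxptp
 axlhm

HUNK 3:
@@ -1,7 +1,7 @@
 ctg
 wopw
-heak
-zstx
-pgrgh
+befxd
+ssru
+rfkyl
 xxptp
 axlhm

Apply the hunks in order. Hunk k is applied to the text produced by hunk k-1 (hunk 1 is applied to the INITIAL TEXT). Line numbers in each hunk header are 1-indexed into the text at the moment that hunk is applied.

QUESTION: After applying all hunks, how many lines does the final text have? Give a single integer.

Answer: 7

Derivation:
Hunk 1: at line 1 remove [zexva,cgp,jpppk] add [wopw,hejm] -> 5 lines: ctg wopw hejm xxptp axlhm
Hunk 2: at line 1 remove [hejm] add [heak,zstx,pgrgh] -> 7 lines: ctg wopw heak zstx pgrgh xxptp axlhm
Hunk 3: at line 1 remove [heak,zstx,pgrgh] add [befxd,ssru,rfkyl] -> 7 lines: ctg wopw befxd ssru rfkyl xxptp axlhm
Final line count: 7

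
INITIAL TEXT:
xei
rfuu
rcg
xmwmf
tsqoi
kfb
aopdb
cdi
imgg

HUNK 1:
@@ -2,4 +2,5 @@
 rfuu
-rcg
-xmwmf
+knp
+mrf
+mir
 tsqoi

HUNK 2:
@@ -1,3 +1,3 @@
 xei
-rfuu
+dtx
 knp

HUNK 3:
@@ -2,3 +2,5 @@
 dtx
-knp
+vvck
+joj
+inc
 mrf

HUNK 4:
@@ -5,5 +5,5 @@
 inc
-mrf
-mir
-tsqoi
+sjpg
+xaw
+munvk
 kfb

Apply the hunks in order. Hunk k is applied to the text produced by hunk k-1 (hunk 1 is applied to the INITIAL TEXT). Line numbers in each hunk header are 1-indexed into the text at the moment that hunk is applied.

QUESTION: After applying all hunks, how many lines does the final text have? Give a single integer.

Hunk 1: at line 2 remove [rcg,xmwmf] add [knp,mrf,mir] -> 10 lines: xei rfuu knp mrf mir tsqoi kfb aopdb cdi imgg
Hunk 2: at line 1 remove [rfuu] add [dtx] -> 10 lines: xei dtx knp mrf mir tsqoi kfb aopdb cdi imgg
Hunk 3: at line 2 remove [knp] add [vvck,joj,inc] -> 12 lines: xei dtx vvck joj inc mrf mir tsqoi kfb aopdb cdi imgg
Hunk 4: at line 5 remove [mrf,mir,tsqoi] add [sjpg,xaw,munvk] -> 12 lines: xei dtx vvck joj inc sjpg xaw munvk kfb aopdb cdi imgg
Final line count: 12

Answer: 12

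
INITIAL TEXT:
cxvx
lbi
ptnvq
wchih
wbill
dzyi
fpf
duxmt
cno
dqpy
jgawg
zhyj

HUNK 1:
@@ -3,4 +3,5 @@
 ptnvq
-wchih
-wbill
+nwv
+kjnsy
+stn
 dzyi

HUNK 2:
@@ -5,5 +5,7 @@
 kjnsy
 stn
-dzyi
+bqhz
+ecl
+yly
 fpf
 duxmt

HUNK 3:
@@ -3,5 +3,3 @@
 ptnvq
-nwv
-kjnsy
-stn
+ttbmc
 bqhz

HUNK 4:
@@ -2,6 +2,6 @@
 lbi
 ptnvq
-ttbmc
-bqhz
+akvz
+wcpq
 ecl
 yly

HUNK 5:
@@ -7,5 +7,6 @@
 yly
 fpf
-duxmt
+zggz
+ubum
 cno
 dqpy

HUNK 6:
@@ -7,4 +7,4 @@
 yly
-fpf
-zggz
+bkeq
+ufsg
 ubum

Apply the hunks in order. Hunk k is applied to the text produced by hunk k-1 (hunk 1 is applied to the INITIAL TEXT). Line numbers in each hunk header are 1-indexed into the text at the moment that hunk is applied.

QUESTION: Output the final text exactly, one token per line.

Answer: cxvx
lbi
ptnvq
akvz
wcpq
ecl
yly
bkeq
ufsg
ubum
cno
dqpy
jgawg
zhyj

Derivation:
Hunk 1: at line 3 remove [wchih,wbill] add [nwv,kjnsy,stn] -> 13 lines: cxvx lbi ptnvq nwv kjnsy stn dzyi fpf duxmt cno dqpy jgawg zhyj
Hunk 2: at line 5 remove [dzyi] add [bqhz,ecl,yly] -> 15 lines: cxvx lbi ptnvq nwv kjnsy stn bqhz ecl yly fpf duxmt cno dqpy jgawg zhyj
Hunk 3: at line 3 remove [nwv,kjnsy,stn] add [ttbmc] -> 13 lines: cxvx lbi ptnvq ttbmc bqhz ecl yly fpf duxmt cno dqpy jgawg zhyj
Hunk 4: at line 2 remove [ttbmc,bqhz] add [akvz,wcpq] -> 13 lines: cxvx lbi ptnvq akvz wcpq ecl yly fpf duxmt cno dqpy jgawg zhyj
Hunk 5: at line 7 remove [duxmt] add [zggz,ubum] -> 14 lines: cxvx lbi ptnvq akvz wcpq ecl yly fpf zggz ubum cno dqpy jgawg zhyj
Hunk 6: at line 7 remove [fpf,zggz] add [bkeq,ufsg] -> 14 lines: cxvx lbi ptnvq akvz wcpq ecl yly bkeq ufsg ubum cno dqpy jgawg zhyj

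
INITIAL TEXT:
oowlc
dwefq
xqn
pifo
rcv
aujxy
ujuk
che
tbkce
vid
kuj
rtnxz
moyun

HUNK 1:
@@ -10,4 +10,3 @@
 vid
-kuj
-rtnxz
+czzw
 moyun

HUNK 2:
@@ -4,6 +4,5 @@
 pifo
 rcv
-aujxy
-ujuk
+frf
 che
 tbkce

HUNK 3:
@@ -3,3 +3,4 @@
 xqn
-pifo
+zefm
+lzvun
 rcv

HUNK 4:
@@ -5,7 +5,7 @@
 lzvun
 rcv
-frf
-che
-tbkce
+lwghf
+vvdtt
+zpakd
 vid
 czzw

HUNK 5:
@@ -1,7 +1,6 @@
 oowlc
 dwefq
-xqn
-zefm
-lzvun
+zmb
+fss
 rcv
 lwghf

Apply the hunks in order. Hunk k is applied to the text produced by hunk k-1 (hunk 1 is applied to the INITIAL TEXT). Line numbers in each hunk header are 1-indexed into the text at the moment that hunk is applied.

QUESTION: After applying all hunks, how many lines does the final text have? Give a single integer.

Hunk 1: at line 10 remove [kuj,rtnxz] add [czzw] -> 12 lines: oowlc dwefq xqn pifo rcv aujxy ujuk che tbkce vid czzw moyun
Hunk 2: at line 4 remove [aujxy,ujuk] add [frf] -> 11 lines: oowlc dwefq xqn pifo rcv frf che tbkce vid czzw moyun
Hunk 3: at line 3 remove [pifo] add [zefm,lzvun] -> 12 lines: oowlc dwefq xqn zefm lzvun rcv frf che tbkce vid czzw moyun
Hunk 4: at line 5 remove [frf,che,tbkce] add [lwghf,vvdtt,zpakd] -> 12 lines: oowlc dwefq xqn zefm lzvun rcv lwghf vvdtt zpakd vid czzw moyun
Hunk 5: at line 1 remove [xqn,zefm,lzvun] add [zmb,fss] -> 11 lines: oowlc dwefq zmb fss rcv lwghf vvdtt zpakd vid czzw moyun
Final line count: 11

Answer: 11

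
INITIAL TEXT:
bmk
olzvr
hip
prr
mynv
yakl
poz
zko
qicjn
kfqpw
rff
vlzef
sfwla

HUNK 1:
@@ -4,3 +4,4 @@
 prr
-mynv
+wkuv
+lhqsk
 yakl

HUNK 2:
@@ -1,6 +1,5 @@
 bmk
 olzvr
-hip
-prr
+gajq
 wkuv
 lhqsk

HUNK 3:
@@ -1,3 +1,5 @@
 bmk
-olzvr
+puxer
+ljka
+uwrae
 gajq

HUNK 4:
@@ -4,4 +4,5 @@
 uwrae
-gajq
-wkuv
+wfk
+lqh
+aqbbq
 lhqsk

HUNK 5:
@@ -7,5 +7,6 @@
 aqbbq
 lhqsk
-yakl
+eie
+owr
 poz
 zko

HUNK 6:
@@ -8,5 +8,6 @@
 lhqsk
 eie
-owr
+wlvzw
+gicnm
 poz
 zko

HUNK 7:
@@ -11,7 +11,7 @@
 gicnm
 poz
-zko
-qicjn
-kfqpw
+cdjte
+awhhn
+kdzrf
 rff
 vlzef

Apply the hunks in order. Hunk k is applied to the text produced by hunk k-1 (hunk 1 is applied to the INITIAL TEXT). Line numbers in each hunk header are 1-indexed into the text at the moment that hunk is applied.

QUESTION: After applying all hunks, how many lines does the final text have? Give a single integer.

Answer: 18

Derivation:
Hunk 1: at line 4 remove [mynv] add [wkuv,lhqsk] -> 14 lines: bmk olzvr hip prr wkuv lhqsk yakl poz zko qicjn kfqpw rff vlzef sfwla
Hunk 2: at line 1 remove [hip,prr] add [gajq] -> 13 lines: bmk olzvr gajq wkuv lhqsk yakl poz zko qicjn kfqpw rff vlzef sfwla
Hunk 3: at line 1 remove [olzvr] add [puxer,ljka,uwrae] -> 15 lines: bmk puxer ljka uwrae gajq wkuv lhqsk yakl poz zko qicjn kfqpw rff vlzef sfwla
Hunk 4: at line 4 remove [gajq,wkuv] add [wfk,lqh,aqbbq] -> 16 lines: bmk puxer ljka uwrae wfk lqh aqbbq lhqsk yakl poz zko qicjn kfqpw rff vlzef sfwla
Hunk 5: at line 7 remove [yakl] add [eie,owr] -> 17 lines: bmk puxer ljka uwrae wfk lqh aqbbq lhqsk eie owr poz zko qicjn kfqpw rff vlzef sfwla
Hunk 6: at line 8 remove [owr] add [wlvzw,gicnm] -> 18 lines: bmk puxer ljka uwrae wfk lqh aqbbq lhqsk eie wlvzw gicnm poz zko qicjn kfqpw rff vlzef sfwla
Hunk 7: at line 11 remove [zko,qicjn,kfqpw] add [cdjte,awhhn,kdzrf] -> 18 lines: bmk puxer ljka uwrae wfk lqh aqbbq lhqsk eie wlvzw gicnm poz cdjte awhhn kdzrf rff vlzef sfwla
Final line count: 18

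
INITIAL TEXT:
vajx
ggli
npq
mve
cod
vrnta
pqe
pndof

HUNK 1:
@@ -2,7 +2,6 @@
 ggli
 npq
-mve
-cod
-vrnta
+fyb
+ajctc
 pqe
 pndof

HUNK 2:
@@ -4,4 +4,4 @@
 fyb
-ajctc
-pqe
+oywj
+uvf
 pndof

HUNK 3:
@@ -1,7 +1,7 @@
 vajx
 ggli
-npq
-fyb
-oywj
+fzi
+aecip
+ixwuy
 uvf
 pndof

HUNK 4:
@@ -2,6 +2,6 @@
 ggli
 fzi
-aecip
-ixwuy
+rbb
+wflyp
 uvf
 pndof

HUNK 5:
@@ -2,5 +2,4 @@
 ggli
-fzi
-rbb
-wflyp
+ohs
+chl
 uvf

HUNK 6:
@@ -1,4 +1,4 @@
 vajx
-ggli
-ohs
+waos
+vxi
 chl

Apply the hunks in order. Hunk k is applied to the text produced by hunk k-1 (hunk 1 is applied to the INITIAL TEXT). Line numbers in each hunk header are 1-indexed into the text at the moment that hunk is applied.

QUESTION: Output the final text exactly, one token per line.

Answer: vajx
waos
vxi
chl
uvf
pndof

Derivation:
Hunk 1: at line 2 remove [mve,cod,vrnta] add [fyb,ajctc] -> 7 lines: vajx ggli npq fyb ajctc pqe pndof
Hunk 2: at line 4 remove [ajctc,pqe] add [oywj,uvf] -> 7 lines: vajx ggli npq fyb oywj uvf pndof
Hunk 3: at line 1 remove [npq,fyb,oywj] add [fzi,aecip,ixwuy] -> 7 lines: vajx ggli fzi aecip ixwuy uvf pndof
Hunk 4: at line 2 remove [aecip,ixwuy] add [rbb,wflyp] -> 7 lines: vajx ggli fzi rbb wflyp uvf pndof
Hunk 5: at line 2 remove [fzi,rbb,wflyp] add [ohs,chl] -> 6 lines: vajx ggli ohs chl uvf pndof
Hunk 6: at line 1 remove [ggli,ohs] add [waos,vxi] -> 6 lines: vajx waos vxi chl uvf pndof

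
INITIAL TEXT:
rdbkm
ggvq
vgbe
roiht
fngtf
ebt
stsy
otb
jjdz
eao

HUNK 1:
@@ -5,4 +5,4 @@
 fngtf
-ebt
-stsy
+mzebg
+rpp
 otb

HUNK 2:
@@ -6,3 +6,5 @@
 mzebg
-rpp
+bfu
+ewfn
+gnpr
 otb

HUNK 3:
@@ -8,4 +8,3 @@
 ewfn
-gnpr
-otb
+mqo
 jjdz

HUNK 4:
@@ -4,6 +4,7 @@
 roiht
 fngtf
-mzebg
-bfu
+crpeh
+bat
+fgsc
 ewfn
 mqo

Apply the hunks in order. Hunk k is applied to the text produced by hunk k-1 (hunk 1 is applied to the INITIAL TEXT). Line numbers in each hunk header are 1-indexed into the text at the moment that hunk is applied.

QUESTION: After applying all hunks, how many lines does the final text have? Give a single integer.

Hunk 1: at line 5 remove [ebt,stsy] add [mzebg,rpp] -> 10 lines: rdbkm ggvq vgbe roiht fngtf mzebg rpp otb jjdz eao
Hunk 2: at line 6 remove [rpp] add [bfu,ewfn,gnpr] -> 12 lines: rdbkm ggvq vgbe roiht fngtf mzebg bfu ewfn gnpr otb jjdz eao
Hunk 3: at line 8 remove [gnpr,otb] add [mqo] -> 11 lines: rdbkm ggvq vgbe roiht fngtf mzebg bfu ewfn mqo jjdz eao
Hunk 4: at line 4 remove [mzebg,bfu] add [crpeh,bat,fgsc] -> 12 lines: rdbkm ggvq vgbe roiht fngtf crpeh bat fgsc ewfn mqo jjdz eao
Final line count: 12

Answer: 12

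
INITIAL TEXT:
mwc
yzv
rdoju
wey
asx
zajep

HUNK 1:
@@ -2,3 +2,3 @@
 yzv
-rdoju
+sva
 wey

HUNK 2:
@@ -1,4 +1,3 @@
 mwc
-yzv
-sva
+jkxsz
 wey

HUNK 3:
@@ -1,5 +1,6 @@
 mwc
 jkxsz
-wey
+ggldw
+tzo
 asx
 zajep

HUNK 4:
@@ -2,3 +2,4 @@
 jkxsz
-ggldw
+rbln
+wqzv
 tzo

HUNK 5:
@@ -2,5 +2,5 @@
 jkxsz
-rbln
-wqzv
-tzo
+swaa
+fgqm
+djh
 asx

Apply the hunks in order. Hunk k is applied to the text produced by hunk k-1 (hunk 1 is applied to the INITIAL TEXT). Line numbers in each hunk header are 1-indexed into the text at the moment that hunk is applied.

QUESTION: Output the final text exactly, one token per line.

Hunk 1: at line 2 remove [rdoju] add [sva] -> 6 lines: mwc yzv sva wey asx zajep
Hunk 2: at line 1 remove [yzv,sva] add [jkxsz] -> 5 lines: mwc jkxsz wey asx zajep
Hunk 3: at line 1 remove [wey] add [ggldw,tzo] -> 6 lines: mwc jkxsz ggldw tzo asx zajep
Hunk 4: at line 2 remove [ggldw] add [rbln,wqzv] -> 7 lines: mwc jkxsz rbln wqzv tzo asx zajep
Hunk 5: at line 2 remove [rbln,wqzv,tzo] add [swaa,fgqm,djh] -> 7 lines: mwc jkxsz swaa fgqm djh asx zajep

Answer: mwc
jkxsz
swaa
fgqm
djh
asx
zajep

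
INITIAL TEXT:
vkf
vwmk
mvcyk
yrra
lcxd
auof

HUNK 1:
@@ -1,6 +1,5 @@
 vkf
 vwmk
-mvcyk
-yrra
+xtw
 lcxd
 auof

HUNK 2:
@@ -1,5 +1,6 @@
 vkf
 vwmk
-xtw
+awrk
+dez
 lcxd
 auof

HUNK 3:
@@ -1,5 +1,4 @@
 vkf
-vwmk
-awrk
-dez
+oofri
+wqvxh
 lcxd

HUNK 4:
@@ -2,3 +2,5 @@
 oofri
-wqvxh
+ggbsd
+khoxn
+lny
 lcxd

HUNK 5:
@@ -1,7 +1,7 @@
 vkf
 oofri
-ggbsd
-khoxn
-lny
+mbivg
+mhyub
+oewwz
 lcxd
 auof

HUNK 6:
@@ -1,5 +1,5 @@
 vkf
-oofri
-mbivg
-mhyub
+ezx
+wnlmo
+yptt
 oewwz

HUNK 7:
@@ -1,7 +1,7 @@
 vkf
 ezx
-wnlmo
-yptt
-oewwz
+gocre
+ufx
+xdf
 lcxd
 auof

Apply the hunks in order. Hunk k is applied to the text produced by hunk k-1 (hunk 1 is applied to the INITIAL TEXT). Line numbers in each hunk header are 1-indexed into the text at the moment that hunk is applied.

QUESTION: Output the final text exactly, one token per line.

Hunk 1: at line 1 remove [mvcyk,yrra] add [xtw] -> 5 lines: vkf vwmk xtw lcxd auof
Hunk 2: at line 1 remove [xtw] add [awrk,dez] -> 6 lines: vkf vwmk awrk dez lcxd auof
Hunk 3: at line 1 remove [vwmk,awrk,dez] add [oofri,wqvxh] -> 5 lines: vkf oofri wqvxh lcxd auof
Hunk 4: at line 2 remove [wqvxh] add [ggbsd,khoxn,lny] -> 7 lines: vkf oofri ggbsd khoxn lny lcxd auof
Hunk 5: at line 1 remove [ggbsd,khoxn,lny] add [mbivg,mhyub,oewwz] -> 7 lines: vkf oofri mbivg mhyub oewwz lcxd auof
Hunk 6: at line 1 remove [oofri,mbivg,mhyub] add [ezx,wnlmo,yptt] -> 7 lines: vkf ezx wnlmo yptt oewwz lcxd auof
Hunk 7: at line 1 remove [wnlmo,yptt,oewwz] add [gocre,ufx,xdf] -> 7 lines: vkf ezx gocre ufx xdf lcxd auof

Answer: vkf
ezx
gocre
ufx
xdf
lcxd
auof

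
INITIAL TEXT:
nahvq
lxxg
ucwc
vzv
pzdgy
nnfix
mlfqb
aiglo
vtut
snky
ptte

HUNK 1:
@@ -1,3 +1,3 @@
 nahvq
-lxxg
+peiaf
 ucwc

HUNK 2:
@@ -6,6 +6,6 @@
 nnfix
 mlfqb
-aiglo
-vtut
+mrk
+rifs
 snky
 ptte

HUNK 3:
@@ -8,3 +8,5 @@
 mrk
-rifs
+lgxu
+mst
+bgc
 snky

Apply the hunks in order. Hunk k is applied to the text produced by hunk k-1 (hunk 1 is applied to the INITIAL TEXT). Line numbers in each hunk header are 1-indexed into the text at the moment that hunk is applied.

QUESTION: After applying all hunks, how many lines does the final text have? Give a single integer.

Hunk 1: at line 1 remove [lxxg] add [peiaf] -> 11 lines: nahvq peiaf ucwc vzv pzdgy nnfix mlfqb aiglo vtut snky ptte
Hunk 2: at line 6 remove [aiglo,vtut] add [mrk,rifs] -> 11 lines: nahvq peiaf ucwc vzv pzdgy nnfix mlfqb mrk rifs snky ptte
Hunk 3: at line 8 remove [rifs] add [lgxu,mst,bgc] -> 13 lines: nahvq peiaf ucwc vzv pzdgy nnfix mlfqb mrk lgxu mst bgc snky ptte
Final line count: 13

Answer: 13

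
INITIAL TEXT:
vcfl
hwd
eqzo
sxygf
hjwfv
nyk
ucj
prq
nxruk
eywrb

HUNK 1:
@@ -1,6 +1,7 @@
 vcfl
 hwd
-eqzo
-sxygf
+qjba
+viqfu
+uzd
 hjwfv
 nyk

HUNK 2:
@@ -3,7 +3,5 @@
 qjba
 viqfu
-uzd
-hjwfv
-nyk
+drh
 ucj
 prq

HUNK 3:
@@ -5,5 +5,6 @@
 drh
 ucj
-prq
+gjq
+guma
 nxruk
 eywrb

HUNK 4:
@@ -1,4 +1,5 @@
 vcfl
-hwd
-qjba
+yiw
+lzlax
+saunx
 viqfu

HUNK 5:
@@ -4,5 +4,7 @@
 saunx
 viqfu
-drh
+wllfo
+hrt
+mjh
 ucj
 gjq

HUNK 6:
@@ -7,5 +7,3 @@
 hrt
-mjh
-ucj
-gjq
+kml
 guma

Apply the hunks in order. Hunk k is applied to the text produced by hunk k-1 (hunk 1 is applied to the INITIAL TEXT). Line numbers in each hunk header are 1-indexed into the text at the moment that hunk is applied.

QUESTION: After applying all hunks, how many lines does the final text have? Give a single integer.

Answer: 11

Derivation:
Hunk 1: at line 1 remove [eqzo,sxygf] add [qjba,viqfu,uzd] -> 11 lines: vcfl hwd qjba viqfu uzd hjwfv nyk ucj prq nxruk eywrb
Hunk 2: at line 3 remove [uzd,hjwfv,nyk] add [drh] -> 9 lines: vcfl hwd qjba viqfu drh ucj prq nxruk eywrb
Hunk 3: at line 5 remove [prq] add [gjq,guma] -> 10 lines: vcfl hwd qjba viqfu drh ucj gjq guma nxruk eywrb
Hunk 4: at line 1 remove [hwd,qjba] add [yiw,lzlax,saunx] -> 11 lines: vcfl yiw lzlax saunx viqfu drh ucj gjq guma nxruk eywrb
Hunk 5: at line 4 remove [drh] add [wllfo,hrt,mjh] -> 13 lines: vcfl yiw lzlax saunx viqfu wllfo hrt mjh ucj gjq guma nxruk eywrb
Hunk 6: at line 7 remove [mjh,ucj,gjq] add [kml] -> 11 lines: vcfl yiw lzlax saunx viqfu wllfo hrt kml guma nxruk eywrb
Final line count: 11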